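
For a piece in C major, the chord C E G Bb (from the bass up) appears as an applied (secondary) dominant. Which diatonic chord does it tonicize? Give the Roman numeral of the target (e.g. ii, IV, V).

IV

The chord is a dominant seventh chord on C.
A dominant resolves down a perfect fifth: C → F. In C major, F is scale degree 4, i.e. IV.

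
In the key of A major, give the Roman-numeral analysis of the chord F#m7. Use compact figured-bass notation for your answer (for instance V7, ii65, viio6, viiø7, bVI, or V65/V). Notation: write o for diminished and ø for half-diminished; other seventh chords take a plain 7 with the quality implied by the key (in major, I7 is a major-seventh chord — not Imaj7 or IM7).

vi7

The pitches F#-A-C#-E form a minor seventh chord rooted on F#.
F# is scale degree 6 in A major, and a minor seventh chord on that degree is written vi7.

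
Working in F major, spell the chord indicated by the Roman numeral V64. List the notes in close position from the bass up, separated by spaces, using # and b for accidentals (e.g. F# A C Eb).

G C E

In F major, the dominant is C, and the diatonic chord built there is a major triad.
That chord is spelled C-E-G.
The figured bass 64 indicates second inversion, placing the fifth (G) in the bass: G-C-E.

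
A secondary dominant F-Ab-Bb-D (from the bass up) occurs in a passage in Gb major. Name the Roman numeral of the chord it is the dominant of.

The chord is a dominant seventh chord on Bb.
A dominant resolves down a perfect fifth: Bb → Eb. In Gb major, Eb is scale degree 6, i.e. vi.

vi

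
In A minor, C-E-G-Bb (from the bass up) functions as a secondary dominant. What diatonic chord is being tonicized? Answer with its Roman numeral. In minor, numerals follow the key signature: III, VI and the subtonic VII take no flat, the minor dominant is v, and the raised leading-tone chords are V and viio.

VI

The chord is a dominant seventh chord on C.
A dominant resolves down a perfect fifth: C → F. In A minor, F is scale degree 6, i.e. VI.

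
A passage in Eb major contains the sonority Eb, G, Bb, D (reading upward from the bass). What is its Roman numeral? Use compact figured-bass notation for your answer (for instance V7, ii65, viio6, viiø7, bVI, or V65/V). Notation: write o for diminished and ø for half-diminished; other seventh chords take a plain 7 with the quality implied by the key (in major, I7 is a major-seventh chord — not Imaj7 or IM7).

The pitches Eb-G-Bb-D form a major seventh chord rooted on Eb.
In Eb major, Eb is the tonic; the diatonic major seventh chord there is I7.

I7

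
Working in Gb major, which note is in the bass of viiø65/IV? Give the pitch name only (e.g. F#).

The applied chord viiø65/IV is rooted on Bb: Bb-Db-Fb-Ab.
The figure 65 means first inversion — the third is in the bass.

Db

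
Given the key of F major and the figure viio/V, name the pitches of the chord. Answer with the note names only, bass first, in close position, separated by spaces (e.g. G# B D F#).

B D F

viio/V is a secondary leading-tone chord. The target V is C in F major; the applied chord is rooted a semitone below, on B.
Building a diminished triad on B gives B-D-F.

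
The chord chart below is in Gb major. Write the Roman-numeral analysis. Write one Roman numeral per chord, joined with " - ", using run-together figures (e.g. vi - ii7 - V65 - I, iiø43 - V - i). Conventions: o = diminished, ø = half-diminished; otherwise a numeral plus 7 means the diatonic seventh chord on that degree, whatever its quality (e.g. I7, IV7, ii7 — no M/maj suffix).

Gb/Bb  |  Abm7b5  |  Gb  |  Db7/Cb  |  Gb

I6 - iiø7 - I - V42 - I

Gb/Bb: major triad on Gb = scale degree 1 → I6.
Abm7b5 is non-diatonic — iiø7, a mixture chord from Gb minor.
Gb: root Gb is the tonic; major triad there is I.
Db7/Cb has root Db, degree 5 in Gb major, so V42.
Gb: root Gb is the tonic; major triad there is I.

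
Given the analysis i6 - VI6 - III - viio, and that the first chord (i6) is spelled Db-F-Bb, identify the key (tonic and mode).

Bb minor

i6 is given as Db-F-Bb — a minor triad with root Bb.
If Bb is scale degree 1 and the mode makes that degree carry a minor triad, the tonic is Bb and the mode is minor.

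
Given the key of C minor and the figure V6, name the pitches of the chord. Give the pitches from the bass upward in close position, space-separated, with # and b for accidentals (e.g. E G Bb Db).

B D G

In C minor, the dominant is G. The dominant is major (leading tone raised), so V is a major triad.
That chord is spelled G-B-D.
With the 6 figure the chord is in first inversion; from the bass B upward in close position it reads B-D-G.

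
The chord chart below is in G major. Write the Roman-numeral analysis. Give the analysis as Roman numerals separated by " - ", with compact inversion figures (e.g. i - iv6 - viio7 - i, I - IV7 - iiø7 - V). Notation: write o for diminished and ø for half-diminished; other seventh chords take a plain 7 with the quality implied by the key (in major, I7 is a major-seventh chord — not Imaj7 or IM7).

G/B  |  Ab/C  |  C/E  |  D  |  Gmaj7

I6 - bII6 - IV6 - V - I7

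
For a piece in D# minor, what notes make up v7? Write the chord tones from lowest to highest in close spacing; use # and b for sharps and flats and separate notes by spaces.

A# C# E# G#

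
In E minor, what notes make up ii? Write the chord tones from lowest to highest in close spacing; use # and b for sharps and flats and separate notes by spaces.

Scale degree 2 in E minor is F#; here the chord built on it is altered to a minor triad. ii is the minor supertonic, borrowed from the parallel major (the Dorian ii).
So the chord is F#-A-C#.

F# A C#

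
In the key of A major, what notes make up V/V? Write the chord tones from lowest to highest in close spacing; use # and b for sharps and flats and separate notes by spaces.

B D# F#

V/V is a secondary dominant — the dominant triad of V. V in A major is E, so the applied chord's root is B, a perfect fifth above.
Building a major triad on B gives B-D#-F#.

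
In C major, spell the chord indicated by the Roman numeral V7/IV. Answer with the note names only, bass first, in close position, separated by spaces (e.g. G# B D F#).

C E G Bb

V7/IV is a secondary dominant — the dominant seventh of IV. IV in C major is F, so the applied chord's root is C, a perfect fifth above.
Building a dominant seventh chord on C gives C-E-G-Bb.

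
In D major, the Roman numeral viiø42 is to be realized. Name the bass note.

viiø in D major has root C#; the chord is C#-E-G-B.
The figure 42 means third inversion — the seventh is in the bass.

B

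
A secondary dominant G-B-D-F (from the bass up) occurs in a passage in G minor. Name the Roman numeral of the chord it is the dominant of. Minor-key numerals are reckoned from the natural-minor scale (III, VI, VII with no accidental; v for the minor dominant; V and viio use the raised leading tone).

The chord is a dominant seventh chord on G.
A dominant resolves down a perfect fifth: G → C. In G minor, C is scale degree 4, i.e. iv.

iv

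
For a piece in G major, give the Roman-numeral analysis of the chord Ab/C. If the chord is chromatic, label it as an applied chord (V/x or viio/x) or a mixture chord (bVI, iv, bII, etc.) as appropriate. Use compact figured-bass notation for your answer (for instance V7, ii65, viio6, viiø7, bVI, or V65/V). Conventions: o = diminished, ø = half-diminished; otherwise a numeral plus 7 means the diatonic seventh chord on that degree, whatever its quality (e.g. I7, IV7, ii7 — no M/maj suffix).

The pitches Ab-C-Eb form a major triad rooted on Ab.
Ab is the lowered second degree of G major (diatonic 2 would be A). This is the Neapolitan sixth — a major triad on the lowered second degree, here in its customary first inversion.
With C in the bass the chord is in first inversion, so the figured bass is 6.

bII6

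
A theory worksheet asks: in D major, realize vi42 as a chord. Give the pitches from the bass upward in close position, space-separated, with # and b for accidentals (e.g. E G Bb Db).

The numeral's case and figure indicate a minor seventh chord. In D major its root, scale degree 6, is B.
Stacking thirds from B gives B-D-F#-A.
With the 42 figure the chord is in third inversion; from the bass A upward in close position it reads A-B-D-F#.

A B D F#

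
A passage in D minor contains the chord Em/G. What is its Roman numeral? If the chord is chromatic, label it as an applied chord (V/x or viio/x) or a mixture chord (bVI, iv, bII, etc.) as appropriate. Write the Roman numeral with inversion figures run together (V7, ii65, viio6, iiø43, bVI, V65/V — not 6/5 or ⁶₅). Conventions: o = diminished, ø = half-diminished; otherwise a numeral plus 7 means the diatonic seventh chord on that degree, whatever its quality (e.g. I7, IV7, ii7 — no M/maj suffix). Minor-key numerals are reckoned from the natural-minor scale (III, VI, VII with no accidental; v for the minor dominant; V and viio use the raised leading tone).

ii6

Stacked in thirds the chord is E-G-B: a minor triad on E.
E is the second degree of D minor. This is the minor supertonic, borrowed from the parallel major (the Dorian ii).
With G in the bass the chord is in first inversion, so the figured bass is 6.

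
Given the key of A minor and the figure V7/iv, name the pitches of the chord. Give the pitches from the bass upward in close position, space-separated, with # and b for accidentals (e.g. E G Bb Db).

V7/iv is a secondary dominant — the dominant seventh of iv. iv in A minor is D, so the applied chord's root is A, a perfect fifth above.
Building a dominant seventh chord on A gives A-C#-E-G.

A C# E G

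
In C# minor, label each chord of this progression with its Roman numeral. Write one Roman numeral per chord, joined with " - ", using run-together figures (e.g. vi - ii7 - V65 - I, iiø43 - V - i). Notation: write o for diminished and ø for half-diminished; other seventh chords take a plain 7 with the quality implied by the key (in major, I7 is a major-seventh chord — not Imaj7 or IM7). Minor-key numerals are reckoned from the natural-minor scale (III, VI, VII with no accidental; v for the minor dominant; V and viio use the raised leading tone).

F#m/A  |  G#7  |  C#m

iv6 - V7 - i

F#m/A: root F# is the subdominant; minor triad there is iv6.
G#7 has root G#, degree 5 in C# minor, so V7.
C#m: root C# is the tonic; minor triad there is i.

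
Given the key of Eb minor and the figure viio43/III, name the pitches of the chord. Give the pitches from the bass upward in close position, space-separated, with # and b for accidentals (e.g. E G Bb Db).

Cb Ebb F Ab

viio43/III is a secondary leading-tone chord. The target III is Gb in Eb minor; the applied chord is rooted a semitone below, on F.
Building a fully diminished seventh chord on F gives F-Ab-Cb-Ebb.
The figured bass 43 indicates second inversion, placing the fifth (Cb) in the bass: Cb-Ebb-F-Ab.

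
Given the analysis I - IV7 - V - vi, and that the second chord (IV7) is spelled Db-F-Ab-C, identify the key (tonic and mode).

Ab major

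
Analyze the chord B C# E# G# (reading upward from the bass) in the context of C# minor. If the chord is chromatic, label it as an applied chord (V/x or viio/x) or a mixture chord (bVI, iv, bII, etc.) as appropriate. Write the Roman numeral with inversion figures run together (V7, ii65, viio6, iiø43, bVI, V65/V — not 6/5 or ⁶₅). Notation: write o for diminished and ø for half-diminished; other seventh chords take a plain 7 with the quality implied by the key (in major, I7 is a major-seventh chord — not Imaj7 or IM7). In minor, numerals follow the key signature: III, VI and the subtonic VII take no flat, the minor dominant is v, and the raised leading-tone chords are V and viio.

V42/iv

The pitches C#-E#-G#-B form a dominant seventh chord rooted on C#.
C# is not a diatonic chord root with this quality in C# minor, but it lies a perfect fifth above F# (iv), so the chord functions as an applied dominant of iv.
With B in the bass the chord is in third inversion, so the figured bass is 42.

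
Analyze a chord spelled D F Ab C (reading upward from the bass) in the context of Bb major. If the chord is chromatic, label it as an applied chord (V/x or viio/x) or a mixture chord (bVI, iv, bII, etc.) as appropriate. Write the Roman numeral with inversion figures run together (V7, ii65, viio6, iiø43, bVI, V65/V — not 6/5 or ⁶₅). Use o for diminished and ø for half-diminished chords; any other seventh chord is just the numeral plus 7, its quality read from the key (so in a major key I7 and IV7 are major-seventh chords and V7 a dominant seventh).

viiø7/IV

The pitches D-F-Ab-C form a half-diminished seventh chord rooted on D.
D sits a half step below Eb (IV in Bb major); a diminished chord there is the applied leading-tone chord of IV.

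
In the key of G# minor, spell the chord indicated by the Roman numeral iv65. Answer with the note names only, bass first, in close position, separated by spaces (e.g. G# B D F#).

E G# B C#

The numeral's case and figure indicate a minor seventh chord. In G# minor its root, the subdominant, is C#.
That chord is spelled C#-E-G#-B.
The figured bass 65 indicates first inversion, placing the third (E) in the bass: E-G#-B-C#.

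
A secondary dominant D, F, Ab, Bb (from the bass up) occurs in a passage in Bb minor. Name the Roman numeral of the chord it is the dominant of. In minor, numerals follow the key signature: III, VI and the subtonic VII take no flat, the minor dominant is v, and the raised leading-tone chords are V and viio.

The chord is a dominant seventh chord on Bb.
A dominant resolves down a perfect fifth: Bb → Eb. In Bb minor, Eb is scale degree 4, i.e. iv.

iv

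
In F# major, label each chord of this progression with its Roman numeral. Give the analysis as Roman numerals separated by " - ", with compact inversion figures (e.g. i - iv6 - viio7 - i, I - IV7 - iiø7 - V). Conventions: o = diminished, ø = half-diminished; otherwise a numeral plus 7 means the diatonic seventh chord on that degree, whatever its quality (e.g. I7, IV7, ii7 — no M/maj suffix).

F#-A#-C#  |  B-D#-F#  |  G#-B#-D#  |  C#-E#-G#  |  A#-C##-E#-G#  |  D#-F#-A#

F#-A#-C#: major triad on F# = scale degree 1 → I.
B-D#-F#: major triad on B = scale degree 4 → IV.
G#-B#-D#: chromatic; G# is V of V, so V/V.
C#-E#-G# has root C#, degree 5 in F# major, so V.
A#-C##-E#-G#: chromatic; A# is V of vi, so V7/vi.
D#-F#-A#: root D# is the submediant; minor triad there is vi.

I - IV - V/V - V - V7/vi - vi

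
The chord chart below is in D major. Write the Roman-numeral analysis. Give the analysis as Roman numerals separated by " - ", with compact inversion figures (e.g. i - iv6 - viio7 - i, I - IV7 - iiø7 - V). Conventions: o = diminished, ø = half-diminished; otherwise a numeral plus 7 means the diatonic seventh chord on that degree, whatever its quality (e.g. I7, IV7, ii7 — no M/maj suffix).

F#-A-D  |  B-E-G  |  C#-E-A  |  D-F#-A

I6 - ii64 - V6 - I

F#-A-D: root D is the tonic; major triad there is I6.
B-E-G has root E, degree 2 in D major, so ii64.
C#-E-A has root A, degree 5 in D major, so V6.
D-F#-A: root D is the tonic; major triad there is I.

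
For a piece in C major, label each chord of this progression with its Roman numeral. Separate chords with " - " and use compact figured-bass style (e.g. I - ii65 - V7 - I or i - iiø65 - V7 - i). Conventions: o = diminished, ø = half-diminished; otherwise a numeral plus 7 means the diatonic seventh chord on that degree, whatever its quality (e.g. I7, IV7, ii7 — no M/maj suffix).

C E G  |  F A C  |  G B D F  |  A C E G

I - IV - V7 - vi7

C-E-G: root C is the tonic; major triad there is I.
F-A-C: major triad on F = scale degree 4 → IV.
G-B-D-F: dominant seventh chord on G = scale degree 5 → V7.
A-C-E-G has root A, degree 6 in C major, so vi7.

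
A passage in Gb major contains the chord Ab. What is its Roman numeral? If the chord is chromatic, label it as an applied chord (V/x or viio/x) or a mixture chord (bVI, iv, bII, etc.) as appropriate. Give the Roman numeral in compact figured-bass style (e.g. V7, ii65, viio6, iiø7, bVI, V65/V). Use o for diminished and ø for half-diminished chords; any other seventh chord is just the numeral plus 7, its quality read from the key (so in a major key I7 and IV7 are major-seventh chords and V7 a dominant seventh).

V/V

Stacked in thirds the chord is Ab-C-Eb: a major triad on Ab.
Ab is not a diatonic chord root with this quality in Gb major, but it lies a perfect fifth above Db (V), so the chord functions as an applied dominant of V.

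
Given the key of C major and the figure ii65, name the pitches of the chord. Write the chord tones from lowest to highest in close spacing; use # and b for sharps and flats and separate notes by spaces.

F A C D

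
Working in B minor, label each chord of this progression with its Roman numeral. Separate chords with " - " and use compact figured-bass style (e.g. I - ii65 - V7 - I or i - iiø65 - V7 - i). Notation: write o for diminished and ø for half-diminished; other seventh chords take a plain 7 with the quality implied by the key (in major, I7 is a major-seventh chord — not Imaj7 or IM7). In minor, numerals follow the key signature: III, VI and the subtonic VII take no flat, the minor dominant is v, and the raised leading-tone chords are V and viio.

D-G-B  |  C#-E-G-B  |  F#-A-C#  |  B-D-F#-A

D-G-B: root G is the submediant; major triad there is VI64.
C#-E-G-B: half-diminished seventh chord on C# = scale degree 2 → iiø7.
F#-A-C#: minor triad on F# = scale degree 5 → v.
B-D-F#-A: root B is the tonic; minor seventh chord there is i7.

VI64 - iiø7 - v - i7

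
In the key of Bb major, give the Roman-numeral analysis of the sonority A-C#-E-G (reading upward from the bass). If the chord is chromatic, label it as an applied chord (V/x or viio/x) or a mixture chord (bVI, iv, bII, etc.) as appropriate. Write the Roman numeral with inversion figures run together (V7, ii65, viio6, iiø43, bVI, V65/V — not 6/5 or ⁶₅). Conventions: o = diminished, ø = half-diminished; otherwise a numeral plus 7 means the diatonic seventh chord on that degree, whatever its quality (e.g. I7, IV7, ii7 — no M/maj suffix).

V7/iii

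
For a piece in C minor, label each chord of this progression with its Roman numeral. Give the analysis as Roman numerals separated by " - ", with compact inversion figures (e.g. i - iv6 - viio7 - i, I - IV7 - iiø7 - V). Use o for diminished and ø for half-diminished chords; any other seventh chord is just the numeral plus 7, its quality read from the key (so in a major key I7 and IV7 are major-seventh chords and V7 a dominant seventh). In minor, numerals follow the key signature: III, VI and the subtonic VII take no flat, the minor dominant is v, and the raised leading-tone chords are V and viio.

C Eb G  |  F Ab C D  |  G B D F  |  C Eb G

C-Eb-G has root C, degree 1 in C minor, so i.
F-Ab-C-D: half-diminished seventh chord on D = scale degree 2 → iiø65.
G-B-D-F has root G, degree 5 in C minor, so V7.
C-Eb-G: minor triad on C = scale degree 1 → i.

i - iiø65 - V7 - i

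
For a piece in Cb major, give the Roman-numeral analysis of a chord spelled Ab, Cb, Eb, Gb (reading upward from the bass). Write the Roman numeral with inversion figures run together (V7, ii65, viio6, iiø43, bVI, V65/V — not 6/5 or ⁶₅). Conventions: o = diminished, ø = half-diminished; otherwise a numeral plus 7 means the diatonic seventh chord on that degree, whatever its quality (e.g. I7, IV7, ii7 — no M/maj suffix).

vi7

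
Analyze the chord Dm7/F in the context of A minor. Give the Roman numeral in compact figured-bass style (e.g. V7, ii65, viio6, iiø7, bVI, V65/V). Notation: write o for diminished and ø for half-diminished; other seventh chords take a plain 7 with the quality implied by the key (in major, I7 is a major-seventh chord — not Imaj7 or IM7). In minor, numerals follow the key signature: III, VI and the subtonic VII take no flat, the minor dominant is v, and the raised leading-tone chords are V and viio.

The pitches D-F-A-C form a minor seventh chord rooted on D.
In A minor, D is the subdominant; the diatonic minor seventh chord there is iv7.
With F in the bass the chord is in first inversion, so the figured bass is 65.

iv65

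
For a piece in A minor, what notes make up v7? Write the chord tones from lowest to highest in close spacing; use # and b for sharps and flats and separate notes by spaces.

The numeral's case and figure indicate a minor seventh chord. In A minor its root, the dominant, is E.
Stacking thirds from E gives E-G-B-D.

E G B D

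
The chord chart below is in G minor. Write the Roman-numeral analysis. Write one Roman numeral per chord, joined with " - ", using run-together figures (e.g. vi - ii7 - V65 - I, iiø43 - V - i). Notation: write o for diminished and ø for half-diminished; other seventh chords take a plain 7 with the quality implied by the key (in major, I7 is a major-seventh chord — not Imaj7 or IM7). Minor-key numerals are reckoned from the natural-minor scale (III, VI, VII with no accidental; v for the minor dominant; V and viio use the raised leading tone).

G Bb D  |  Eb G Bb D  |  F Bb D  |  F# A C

i - VI7 - III64 - viio

G-Bb-D: root G is the tonic; minor triad there is i.
Eb-G-Bb-D has root Eb, degree 6 in G minor, so VI7.
F-Bb-D has root Bb, degree 3 in G minor, so III64.
F#-A-C: diminished triad on F# = scale degree 7 → viio.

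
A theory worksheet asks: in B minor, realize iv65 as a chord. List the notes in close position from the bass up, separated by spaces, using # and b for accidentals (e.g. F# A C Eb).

The numeral's case and figure indicate a minor seventh chord. In B minor its root, the fourth degree, is E.
Stacking thirds from E gives E-G-B-D.
The figured bass 65 indicates first inversion, placing the third (G) in the bass: G-B-D-E.

G B D E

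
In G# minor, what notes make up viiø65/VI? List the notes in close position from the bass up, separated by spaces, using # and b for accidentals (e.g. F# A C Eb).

viiø65/VI is a secondary leading-tone chord. The target VI is E in G# minor; the applied chord is rooted a semitone below, on D#.
Building a half-diminished seventh chord on D# gives D#-F#-A-C#.
With the 65 figure the chord is in first inversion; from the bass F# upward in close position it reads F#-A-C#-D#.

F# A C# D#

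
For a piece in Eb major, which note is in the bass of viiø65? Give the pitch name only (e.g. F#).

viiø in Eb major has root D; the chord is D-F-Ab-C.
The figure 65 means first inversion — the third is in the bass.

F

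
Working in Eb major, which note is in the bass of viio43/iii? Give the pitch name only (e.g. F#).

C

The applied chord viio43/iii is rooted on F#: F#-A-C-Eb.
The figure 43 means second inversion — the fifth is in the bass.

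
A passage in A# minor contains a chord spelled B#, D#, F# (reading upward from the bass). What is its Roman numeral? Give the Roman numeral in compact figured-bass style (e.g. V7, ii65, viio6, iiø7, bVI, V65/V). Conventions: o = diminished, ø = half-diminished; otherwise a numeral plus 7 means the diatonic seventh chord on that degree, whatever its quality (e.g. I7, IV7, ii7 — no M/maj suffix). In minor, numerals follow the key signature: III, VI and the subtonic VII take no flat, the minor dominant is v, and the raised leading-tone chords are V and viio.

iio

Stacked in thirds the chord is B#-D#-F#: a diminished triad on B#.
B# is scale degree 2 in A# minor, and a diminished triad on that degree is written iio.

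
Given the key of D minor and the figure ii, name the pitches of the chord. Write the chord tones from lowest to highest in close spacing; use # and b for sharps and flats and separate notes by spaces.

Scale degree 2 in D minor is E; here the chord built on it is altered to a minor triad. ii is the minor supertonic, borrowed from the parallel major (the Dorian ii).
So the chord is E-G-B, a minor triad.

E G B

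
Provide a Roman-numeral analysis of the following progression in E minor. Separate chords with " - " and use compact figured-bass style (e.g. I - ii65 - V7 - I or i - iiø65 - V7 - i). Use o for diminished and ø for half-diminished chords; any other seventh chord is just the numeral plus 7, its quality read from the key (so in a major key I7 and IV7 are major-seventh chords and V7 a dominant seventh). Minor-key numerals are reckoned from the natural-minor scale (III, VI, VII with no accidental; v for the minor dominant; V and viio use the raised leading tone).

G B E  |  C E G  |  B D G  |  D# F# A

i6 - VI - III6 - viio

G-B-E has root E, degree 1 in E minor, so i6.
C-E-G has root C, degree 6 in E minor, so VI.
B-D-G has root G, degree 3 in E minor, so III6.
D#-F#-A: diminished triad on D# = scale degree 7 → viio.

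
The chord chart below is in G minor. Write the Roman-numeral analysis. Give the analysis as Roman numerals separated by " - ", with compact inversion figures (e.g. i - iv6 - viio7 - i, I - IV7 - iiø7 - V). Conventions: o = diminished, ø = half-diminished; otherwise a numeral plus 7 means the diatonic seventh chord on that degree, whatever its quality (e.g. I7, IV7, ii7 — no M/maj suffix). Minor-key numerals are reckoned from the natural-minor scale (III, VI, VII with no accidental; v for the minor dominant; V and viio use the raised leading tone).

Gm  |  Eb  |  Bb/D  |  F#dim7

Gm: root G is the tonic; minor triad there is i.
Eb: root Eb is the submediant; major triad there is VI.
Bb/D: root Bb is the mediant; major triad there is III6.
F#dim7: root F# is the leading tone; fully diminished seventh chord there is viio7.

i - VI - III6 - viio7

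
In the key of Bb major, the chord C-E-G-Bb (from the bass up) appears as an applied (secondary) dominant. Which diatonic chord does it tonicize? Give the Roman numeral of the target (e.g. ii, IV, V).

V

The chord is a dominant seventh chord on C.
A dominant resolves down a perfect fifth: C → F. In Bb major, F is scale degree 5, i.e. V.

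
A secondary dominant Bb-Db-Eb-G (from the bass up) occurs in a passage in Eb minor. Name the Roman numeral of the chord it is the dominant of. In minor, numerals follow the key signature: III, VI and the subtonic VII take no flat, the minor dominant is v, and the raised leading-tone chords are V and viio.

iv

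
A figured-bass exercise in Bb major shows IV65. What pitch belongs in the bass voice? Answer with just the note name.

G

IV in Bb major has root Eb; the chord is Eb-G-Bb-D.
The figure 65 means first inversion — the third is in the bass.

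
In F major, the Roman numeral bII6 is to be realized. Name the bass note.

Bb

bII in F major has root Gb; the chord is Gb-Bb-Db.
The figure 6 means first inversion — the third is in the bass.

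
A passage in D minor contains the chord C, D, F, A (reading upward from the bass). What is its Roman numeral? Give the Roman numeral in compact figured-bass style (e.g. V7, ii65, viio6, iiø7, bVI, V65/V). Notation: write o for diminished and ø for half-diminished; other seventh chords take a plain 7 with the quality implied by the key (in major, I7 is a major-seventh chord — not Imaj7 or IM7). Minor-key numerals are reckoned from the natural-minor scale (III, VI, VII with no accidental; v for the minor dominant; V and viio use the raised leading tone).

i42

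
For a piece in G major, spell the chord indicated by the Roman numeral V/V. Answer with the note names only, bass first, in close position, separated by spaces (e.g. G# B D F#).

V/V is a secondary dominant — the dominant triad of V. V in G major is D, so the applied chord's root is A, a perfect fifth above.
Building a major triad on A gives A-C#-E.

A C# E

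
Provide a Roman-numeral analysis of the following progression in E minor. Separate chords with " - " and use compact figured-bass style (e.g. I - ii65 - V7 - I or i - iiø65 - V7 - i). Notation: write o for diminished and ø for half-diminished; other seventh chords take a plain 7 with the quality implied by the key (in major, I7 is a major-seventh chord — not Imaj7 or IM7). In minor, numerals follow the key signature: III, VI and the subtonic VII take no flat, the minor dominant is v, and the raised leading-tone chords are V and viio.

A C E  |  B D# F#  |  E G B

A-C-E has root A, degree 4 in E minor, so iv.
B-D#-F# has root B, degree 5 in E minor, so V.
E-G-B: minor triad on E = scale degree 1 → i.

iv - V - i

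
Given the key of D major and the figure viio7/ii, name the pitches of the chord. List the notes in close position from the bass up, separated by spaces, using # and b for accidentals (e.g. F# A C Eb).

D# F# A C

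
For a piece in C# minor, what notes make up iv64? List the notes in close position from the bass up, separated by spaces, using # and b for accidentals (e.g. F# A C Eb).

C# F# A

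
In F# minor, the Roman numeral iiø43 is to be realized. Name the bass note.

iiø in F# minor has root G#; the chord is G#-B-D-F#.
The figure 43 means second inversion — the fifth is in the bass.

D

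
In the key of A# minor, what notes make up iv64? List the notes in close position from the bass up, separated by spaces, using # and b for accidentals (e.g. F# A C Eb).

A# D# F#

In A# minor, the fourth degree is D#, and the diatonic chord built there is a minor triad.
Stacking thirds from D# gives D#-F#-A#.
With the 64 figure the chord is in second inversion; from the bass A# upward in close position it reads A#-D#-F#.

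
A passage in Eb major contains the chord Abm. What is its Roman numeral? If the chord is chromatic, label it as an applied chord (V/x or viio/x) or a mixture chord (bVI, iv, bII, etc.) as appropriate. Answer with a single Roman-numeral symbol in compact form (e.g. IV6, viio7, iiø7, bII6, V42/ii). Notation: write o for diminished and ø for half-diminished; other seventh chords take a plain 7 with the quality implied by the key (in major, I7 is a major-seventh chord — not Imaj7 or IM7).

iv

The pitches Ab-Cb-Eb form a minor triad rooted on Ab.
Ab is the fourth degree of Eb major. This is the minor subdominant, borrowed from the parallel minor.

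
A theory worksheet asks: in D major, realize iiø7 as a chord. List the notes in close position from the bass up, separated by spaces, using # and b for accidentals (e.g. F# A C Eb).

Scale degree 2 in D major is E; here the chord built on it is altered to a half-diminished seventh chord. iiø7 is the half-diminished supertonic seventh, borrowed from the parallel minor.
So the chord is E-G-Bb-D.

E G Bb D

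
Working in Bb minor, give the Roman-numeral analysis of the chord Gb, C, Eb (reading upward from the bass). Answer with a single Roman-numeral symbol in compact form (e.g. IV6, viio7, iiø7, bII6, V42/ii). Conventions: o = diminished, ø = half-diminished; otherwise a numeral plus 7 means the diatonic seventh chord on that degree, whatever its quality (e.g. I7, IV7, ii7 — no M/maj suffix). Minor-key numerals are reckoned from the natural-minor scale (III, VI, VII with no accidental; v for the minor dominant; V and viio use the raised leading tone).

iio64

Stacked in thirds the chord is C-Eb-Gb: a diminished triad on C.
In Bb minor, C is the supertonic; the diatonic diminished triad there is iio.
With Gb in the bass the chord is in second inversion, so the figured bass is 64.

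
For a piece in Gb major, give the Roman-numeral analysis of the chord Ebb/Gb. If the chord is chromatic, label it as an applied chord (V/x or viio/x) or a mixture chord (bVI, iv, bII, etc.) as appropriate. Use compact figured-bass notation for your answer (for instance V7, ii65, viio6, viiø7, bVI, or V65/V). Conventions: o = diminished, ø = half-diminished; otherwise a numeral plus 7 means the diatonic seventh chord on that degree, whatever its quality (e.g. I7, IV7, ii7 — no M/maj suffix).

bVI6

The pitches Ebb-Gb-Bbb form a major triad rooted on Ebb.
Ebb is the lowered sixth degree of Gb major (diatonic 6 would be Eb). This is a major triad on the lowered sixth degree, borrowed from the parallel minor.
With Gb in the bass the chord is in first inversion, so the figured bass is 6.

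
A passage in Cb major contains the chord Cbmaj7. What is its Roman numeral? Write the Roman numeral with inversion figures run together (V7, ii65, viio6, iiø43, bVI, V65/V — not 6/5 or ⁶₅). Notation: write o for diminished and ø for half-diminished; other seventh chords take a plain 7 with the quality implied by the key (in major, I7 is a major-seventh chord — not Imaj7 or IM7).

I7

Stacked in thirds the chord is Cb-Eb-Gb-Bb: a major seventh chord on Cb.
Cb is scale degree 1 in Cb major, and a major seventh chord on that degree is written I7.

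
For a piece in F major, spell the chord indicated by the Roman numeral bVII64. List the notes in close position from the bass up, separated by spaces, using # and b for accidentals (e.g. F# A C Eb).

Bb Eb G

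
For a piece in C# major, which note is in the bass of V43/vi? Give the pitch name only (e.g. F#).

B#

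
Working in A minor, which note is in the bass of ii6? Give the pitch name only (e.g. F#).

ii in A minor has root B; the chord is B-D-F#.
The figure 6 means first inversion — the third is in the bass.

D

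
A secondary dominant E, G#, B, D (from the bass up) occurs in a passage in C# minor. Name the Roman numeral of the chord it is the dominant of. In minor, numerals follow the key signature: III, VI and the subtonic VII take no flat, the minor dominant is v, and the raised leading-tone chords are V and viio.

VI

The chord is a dominant seventh chord on E.
A dominant resolves down a perfect fifth: E → A. In C# minor, A is scale degree 6, i.e. VI.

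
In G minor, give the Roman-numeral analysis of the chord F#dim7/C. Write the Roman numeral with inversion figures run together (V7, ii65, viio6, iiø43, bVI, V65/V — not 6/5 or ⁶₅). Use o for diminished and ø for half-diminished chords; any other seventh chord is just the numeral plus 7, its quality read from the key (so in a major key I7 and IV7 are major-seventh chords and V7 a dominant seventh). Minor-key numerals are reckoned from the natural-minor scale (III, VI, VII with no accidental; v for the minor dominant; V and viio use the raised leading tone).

viio43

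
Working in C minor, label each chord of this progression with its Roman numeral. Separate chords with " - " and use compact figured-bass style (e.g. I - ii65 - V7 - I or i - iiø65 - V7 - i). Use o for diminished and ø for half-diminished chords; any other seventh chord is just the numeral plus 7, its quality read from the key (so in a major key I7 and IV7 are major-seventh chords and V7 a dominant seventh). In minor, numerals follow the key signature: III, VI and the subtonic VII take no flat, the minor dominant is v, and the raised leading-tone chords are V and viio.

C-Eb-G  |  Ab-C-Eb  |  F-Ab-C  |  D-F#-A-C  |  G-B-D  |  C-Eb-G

i - VI - iv - V7/V - V - i

C-Eb-G has root C, degree 1 in C minor, so i.
Ab-C-Eb: root Ab is the submediant; major triad there is VI.
F-Ab-C: root F is the subdominant; minor triad there is iv.
D-F#-A-C is the secondary dominant of V (dominant seventh chord on D): V7/V.
G-B-D: root G is the dominant; major triad there is V.
C-Eb-G: minor triad on C = scale degree 1 → i.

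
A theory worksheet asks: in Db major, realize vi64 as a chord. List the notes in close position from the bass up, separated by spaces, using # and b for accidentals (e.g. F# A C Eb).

F Bb Db

The numeral's case and figure indicate a minor triad. In Db major its root, scale degree 6, is Bb.
That chord is spelled Bb-Db-F.
The figured bass 64 indicates second inversion, placing the fifth (F) in the bass: F-Bb-Db.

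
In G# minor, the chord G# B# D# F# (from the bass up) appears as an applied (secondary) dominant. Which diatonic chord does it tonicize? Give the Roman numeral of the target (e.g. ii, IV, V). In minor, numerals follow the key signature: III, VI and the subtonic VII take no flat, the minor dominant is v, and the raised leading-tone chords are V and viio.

iv

The chord is a dominant seventh chord on G#.
A dominant resolves down a perfect fifth: G# → C#. In G# minor, C# is scale degree 4, i.e. iv.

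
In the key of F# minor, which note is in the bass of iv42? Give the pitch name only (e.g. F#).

iv in F# minor has root B; the chord is B-D-F#-A.
The figure 42 means third inversion — the seventh is in the bass.

A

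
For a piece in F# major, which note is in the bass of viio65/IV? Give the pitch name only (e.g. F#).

C#

The applied chord viio65/IV is rooted on A#: A#-C#-E-G.
The figure 65 means first inversion — the third is in the bass.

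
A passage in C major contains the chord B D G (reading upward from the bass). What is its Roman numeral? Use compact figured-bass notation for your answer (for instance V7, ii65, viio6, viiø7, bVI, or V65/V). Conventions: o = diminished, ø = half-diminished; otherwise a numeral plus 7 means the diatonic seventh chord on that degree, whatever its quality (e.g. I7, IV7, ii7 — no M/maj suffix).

The pitches G-B-D form a major triad rooted on G.
G is scale degree 5 in C major, and a major triad on that degree is written V.
With B in the bass the chord is in first inversion, so the figured bass is 6.

V6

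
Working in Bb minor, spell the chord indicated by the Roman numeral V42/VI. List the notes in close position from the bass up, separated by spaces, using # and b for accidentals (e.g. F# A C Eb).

Cb Db F Ab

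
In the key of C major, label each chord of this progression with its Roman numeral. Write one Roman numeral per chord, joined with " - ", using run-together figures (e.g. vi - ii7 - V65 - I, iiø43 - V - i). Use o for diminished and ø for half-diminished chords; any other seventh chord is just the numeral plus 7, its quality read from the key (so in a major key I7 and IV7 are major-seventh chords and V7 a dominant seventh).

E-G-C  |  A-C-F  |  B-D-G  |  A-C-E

E-G-C has root C, degree 1 in C major, so I6.
A-C-F has root F, degree 4 in C major, so IV6.
B-D-G: root G is the dominant; major triad there is V6.
A-C-E has root A, degree 6 in C major, so vi.

I6 - IV6 - V6 - vi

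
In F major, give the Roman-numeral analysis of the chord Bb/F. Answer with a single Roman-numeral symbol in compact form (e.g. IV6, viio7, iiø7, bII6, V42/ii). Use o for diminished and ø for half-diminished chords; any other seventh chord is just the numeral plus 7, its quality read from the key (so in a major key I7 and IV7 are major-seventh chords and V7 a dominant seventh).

IV64

The pitches Bb-D-F form a major triad rooted on Bb.
In F major, Bb is the subdominant; the diatonic major triad there is IV.
With F in the bass the chord is in second inversion, so the figured bass is 64.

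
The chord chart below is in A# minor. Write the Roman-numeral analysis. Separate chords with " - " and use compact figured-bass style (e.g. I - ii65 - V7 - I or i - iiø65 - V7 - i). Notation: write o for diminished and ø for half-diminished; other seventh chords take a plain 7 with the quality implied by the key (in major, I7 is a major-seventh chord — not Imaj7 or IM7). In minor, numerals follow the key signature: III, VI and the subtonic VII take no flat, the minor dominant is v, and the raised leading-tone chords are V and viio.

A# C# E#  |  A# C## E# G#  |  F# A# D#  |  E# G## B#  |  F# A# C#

i - V7/iv - iv6 - V - VI

A#-C#-E# has root A#, degree 1 in A# minor, so i.
A#-C##-E#-G# is the secondary dominant of iv (dominant seventh chord on A#): V7/iv.
F#-A#-D# has root D#, degree 4 in A# minor, so iv6.
E#-G##-B#: root E# is the dominant; major triad there is V.
F#-A#-C# has root F#, degree 6 in A# minor, so VI.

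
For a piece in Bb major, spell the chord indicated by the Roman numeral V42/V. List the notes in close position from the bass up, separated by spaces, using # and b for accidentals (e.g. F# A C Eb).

Bb C E G

V42/V is a secondary dominant — the dominant seventh of V. V in Bb major is F, so the applied chord's root is C, a perfect fifth above.
Building a dominant seventh chord on C gives C-E-G-Bb.
The figured bass 42 indicates third inversion, placing the seventh (Bb) in the bass: Bb-C-E-G.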